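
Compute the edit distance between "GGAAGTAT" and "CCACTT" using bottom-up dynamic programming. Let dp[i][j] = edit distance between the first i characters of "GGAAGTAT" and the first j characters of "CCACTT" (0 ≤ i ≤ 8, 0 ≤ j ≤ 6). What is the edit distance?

   ''  C  C  A  C  T  T
''  0  1  2  3  4  5  6
 G  1  1  2  3  4  5  6
 G  2  2  2  3  4  5  6
 A  3  3  3  2  3  4  5
 A  4  4  4  3  3  4  5
 G  5  5  5  4  4  4  5
 T  6  6  6  5  5  4  4
 A  7  7  7  6  6  5  5
 T  8  8  8  7  7  6  5

5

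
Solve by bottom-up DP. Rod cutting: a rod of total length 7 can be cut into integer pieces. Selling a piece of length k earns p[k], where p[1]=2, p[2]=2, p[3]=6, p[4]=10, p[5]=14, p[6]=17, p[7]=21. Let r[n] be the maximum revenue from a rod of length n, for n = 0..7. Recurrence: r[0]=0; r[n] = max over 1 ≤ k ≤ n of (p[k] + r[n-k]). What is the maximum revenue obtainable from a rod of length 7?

21

   n    0    1    2    3    4    5    6    7
r[n]    0    2    4    6   10   14   17   21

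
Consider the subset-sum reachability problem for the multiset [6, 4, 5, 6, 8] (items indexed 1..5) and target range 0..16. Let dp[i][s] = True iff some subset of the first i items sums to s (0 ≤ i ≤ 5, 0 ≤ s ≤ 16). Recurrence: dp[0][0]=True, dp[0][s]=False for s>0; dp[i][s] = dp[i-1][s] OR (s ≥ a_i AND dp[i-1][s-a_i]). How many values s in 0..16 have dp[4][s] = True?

i\s   0   1   2   3   4   5   6   7   8   9  10  11  12  13  14  15  16
  0   T   F   F   F   F   F   F   F   F   F   F   F   F   F   F   F   F
  1   T   F   F   F   F   F   T   F   F   F   F   F   F   F   F   F   F
  2   T   F   F   F   T   F   T   F   F   F   T   F   F   F   F   F   F
  3   T   F   F   F   T   T   T   F   F   T   T   T   F   F   F   T   F
  4   T   F   F   F   T   T   T   F   F   T   T   T   T   F   F   T   T
  5   T   F   F   F   T   T   T   F   T   T   T   T   T   T   T   T   T

10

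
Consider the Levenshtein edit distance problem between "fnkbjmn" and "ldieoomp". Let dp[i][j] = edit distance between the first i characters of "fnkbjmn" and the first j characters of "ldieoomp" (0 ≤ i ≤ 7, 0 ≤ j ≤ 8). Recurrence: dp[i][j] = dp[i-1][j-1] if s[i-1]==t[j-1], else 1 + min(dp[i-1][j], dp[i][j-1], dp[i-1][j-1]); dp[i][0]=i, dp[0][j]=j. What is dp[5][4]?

5

   ''  l  d  i  e  o  o  m  p
''  0  1  2  3  4  5  6  7  8
 f  1  1  2  3  4  5  6  7  8
 n  2  2  2  3  4  5  6  7  8
 k  3  3  3  3  4  5  6  7  8
 b  4  4  4  4  4  5  6  7  8
 j  5  5  5  5  5  5  6  7  8
 m  6  6  6  6  6  6  6  6  7
 n  7  7  7  7  7  7  7  7  7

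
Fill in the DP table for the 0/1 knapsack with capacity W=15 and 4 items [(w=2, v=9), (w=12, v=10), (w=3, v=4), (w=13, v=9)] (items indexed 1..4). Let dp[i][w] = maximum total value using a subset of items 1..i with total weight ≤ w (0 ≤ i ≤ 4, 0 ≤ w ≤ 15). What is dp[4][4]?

9

i\w   0   1   2   3   4   5   6   7   8   9  10  11  12  13  14  15
  0   0   0   0   0   0   0   0   0   0   0   0   0   0   0   0   0
  1   0   0   9   9   9   9   9   9   9   9   9   9   9   9   9   9
  2   0   0   9   9   9   9   9   9   9   9   9   9  10  10  19  19
  3   0   0   9   9   9  13  13  13  13  13  13  13  13  13  19  19
  4   0   0   9   9   9  13  13  13  13  13  13  13  13  13  19  19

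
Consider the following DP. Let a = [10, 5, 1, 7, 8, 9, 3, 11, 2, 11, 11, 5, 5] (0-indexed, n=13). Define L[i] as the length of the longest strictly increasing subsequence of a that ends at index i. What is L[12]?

3

   i    0    1    2    3    4    5    6    7    8    9   10   11   12
a[i]   10    5    1    7    8    9    3   11    2   11   11    5    5
L[i]    1    1    1    2    3    4    2    5    2    5    5    3    3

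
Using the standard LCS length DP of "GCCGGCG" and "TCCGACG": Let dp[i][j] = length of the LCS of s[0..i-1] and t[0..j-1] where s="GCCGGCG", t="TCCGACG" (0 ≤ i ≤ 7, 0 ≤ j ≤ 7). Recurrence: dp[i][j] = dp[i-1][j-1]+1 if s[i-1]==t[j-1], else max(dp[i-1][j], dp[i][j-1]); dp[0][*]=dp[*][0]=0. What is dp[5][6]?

   ''  T  C  C  G  A  C  G
''  0  0  0  0  0  0  0  0
 G  0  0  0  0  1  1  1  1
 C  0  0  1  1  1  1  2  2
 C  0  0  1  2  2  2  2  2
 G  0  0  1  2  3  3  3  3
 G  0  0  1  2  3  3  3  4
 C  0  0  1  2  3  3  4  4
 G  0  0  1  2  3  3  4  5

3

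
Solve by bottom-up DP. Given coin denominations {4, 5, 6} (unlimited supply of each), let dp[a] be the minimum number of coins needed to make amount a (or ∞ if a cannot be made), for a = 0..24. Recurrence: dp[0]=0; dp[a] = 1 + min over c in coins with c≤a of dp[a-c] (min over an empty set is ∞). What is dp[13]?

3

 a  0  1  2  3  4  5  6  7  8  9 10 11 12 13 14 15 16 17 18 19 20 21 22 23 24
dp  0  -  -  -  1  1  1  -  2  2  2  2  2  3  3  3  3  3  3  4  4  4  4  4  4
(- denotes ∞ / unreachable)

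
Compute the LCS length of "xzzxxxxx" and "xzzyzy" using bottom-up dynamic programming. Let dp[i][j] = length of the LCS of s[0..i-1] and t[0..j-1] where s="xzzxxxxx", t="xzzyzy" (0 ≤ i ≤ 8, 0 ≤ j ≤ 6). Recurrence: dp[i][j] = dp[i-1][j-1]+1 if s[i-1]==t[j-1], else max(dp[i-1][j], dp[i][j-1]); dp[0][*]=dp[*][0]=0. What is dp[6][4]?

3

   ''  x  z  z  y  z  y
''  0  0  0  0  0  0  0
 x  0  1  1  1  1  1  1
 z  0  1  2  2  2  2  2
 z  0  1  2  3  3  3  3
 x  0  1  2  3  3  3  3
 x  0  1  2  3  3  3  3
 x  0  1  2  3  3  3  3
 x  0  1  2  3  3  3  3
 x  0  1  2  3  3  3  3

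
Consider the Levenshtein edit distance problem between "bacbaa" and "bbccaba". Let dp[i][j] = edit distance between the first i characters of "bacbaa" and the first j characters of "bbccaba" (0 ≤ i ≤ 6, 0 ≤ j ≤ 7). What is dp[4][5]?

   ''  b  b  c  c  a  b  a
''  0  1  2  3  4  5  6  7
 b  1  0  1  2  3  4  5  6
 a  2  1  1  2  3  3  4  5
 c  3  2  2  1  2  3  4  5
 b  4  3  2  2  2  3  3  4
 a  5  4  3  3  3  2  3  3
 a  6  5  4  4  4  3  3  3

3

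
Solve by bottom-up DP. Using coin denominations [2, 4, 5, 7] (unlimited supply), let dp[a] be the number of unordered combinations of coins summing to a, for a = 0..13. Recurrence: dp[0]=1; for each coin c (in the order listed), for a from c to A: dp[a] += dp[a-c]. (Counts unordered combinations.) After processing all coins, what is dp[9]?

after  coin     0     1     2     3     4     5     6     7     8     9    10    11    12    13
          2     1     0     1     0     1     0     1     0     1     0     1     0     1     0
          4     1     0     1     0     2     0     2     0     3     0     3     0     4     0
          5     1     0     1     0     2     1     2     1     3     2     4     2     5     3
          7     1     0     1     0     2     1     2     2     3     3     4     4     6     5

3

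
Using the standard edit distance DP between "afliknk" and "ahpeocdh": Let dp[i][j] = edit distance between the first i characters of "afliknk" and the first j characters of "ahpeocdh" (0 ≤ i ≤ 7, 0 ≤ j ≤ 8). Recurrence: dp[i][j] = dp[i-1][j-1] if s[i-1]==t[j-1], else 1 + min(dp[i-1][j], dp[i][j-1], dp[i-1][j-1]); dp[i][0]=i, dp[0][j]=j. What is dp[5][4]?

4

   ''  a  h  p  e  o  c  d  h
''  0  1  2  3  4  5  6  7  8
 a  1  0  1  2  3  4  5  6  7
 f  2  1  1  2  3  4  5  6  7
 l  3  2  2  2  3  4  5  6  7
 i  4  3  3  3  3  4  5  6  7
 k  5  4  4  4  4  4  5  6  7
 n  6  5  5  5  5  5  5  6  7
 k  7  6  6  6  6  6  6  6  7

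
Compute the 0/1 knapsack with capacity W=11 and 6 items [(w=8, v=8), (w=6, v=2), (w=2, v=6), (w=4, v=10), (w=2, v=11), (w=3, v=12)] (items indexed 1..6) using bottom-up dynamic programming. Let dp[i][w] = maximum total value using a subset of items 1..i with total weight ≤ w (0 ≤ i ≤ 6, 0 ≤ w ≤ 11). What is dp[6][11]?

i\w   0   1   2   3   4   5   6   7   8   9  10  11
  0   0   0   0   0   0   0   0   0   0   0   0   0
  1   0   0   0   0   0   0   0   0   8   8   8   8
  2   0   0   0   0   0   0   2   2   8   8   8   8
  3   0   0   6   6   6   6   6   6   8   8  14  14
  4   0   0   6   6  10  10  16  16  16  16  16  16
  5   0   0  11  11  17  17  21  21  27  27  27  27
  6   0   0  11  12  17  23  23  29  29  33  33  39

39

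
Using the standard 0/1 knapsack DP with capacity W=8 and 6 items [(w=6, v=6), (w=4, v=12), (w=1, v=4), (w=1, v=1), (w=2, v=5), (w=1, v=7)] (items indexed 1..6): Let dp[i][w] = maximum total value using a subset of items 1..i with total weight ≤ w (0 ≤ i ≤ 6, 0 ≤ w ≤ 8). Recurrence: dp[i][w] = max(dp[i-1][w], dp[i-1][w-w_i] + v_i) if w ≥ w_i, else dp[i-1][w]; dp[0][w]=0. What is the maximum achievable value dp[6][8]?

28

i\w   0   1   2   3   4   5   6   7   8
  0   0   0   0   0   0   0   0   0   0
  1   0   0   0   0   0   0   6   6   6
  2   0   0   0   0  12  12  12  12  12
  3   0   4   4   4  12  16  16  16  16
  4   0   4   5   5  12  16  17  17  17
  5   0   4   5   9  12  16  17  21  22
  6   0   7  11  12  16  19  23  24  28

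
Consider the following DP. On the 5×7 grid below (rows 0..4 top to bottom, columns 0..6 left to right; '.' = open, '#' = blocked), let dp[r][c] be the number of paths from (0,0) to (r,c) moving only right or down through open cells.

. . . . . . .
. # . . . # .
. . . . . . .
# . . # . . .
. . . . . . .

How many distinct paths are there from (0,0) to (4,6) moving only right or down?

47

r\c   0   1   2   3   4   5   6
  0   1   1   1   1   1   1   1
  1   1   0   1   2   3   0   1
  2   1   1   2   4   7   7   8
  3   0   1   3   0   7  14  22
  4   0   1   4   4  11  25  47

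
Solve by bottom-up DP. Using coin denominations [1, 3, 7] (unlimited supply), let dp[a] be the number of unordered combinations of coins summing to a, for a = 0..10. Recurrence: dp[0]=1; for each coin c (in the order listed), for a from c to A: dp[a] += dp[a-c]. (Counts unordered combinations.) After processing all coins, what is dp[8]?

4

after  coin     0     1     2     3     4     5     6     7     8     9    10
          1     1     1     1     1     1     1     1     1     1     1     1
          3     1     1     1     2     2     2     3     3     3     4     4
          7     1     1     1     2     2     2     3     4     4     5     6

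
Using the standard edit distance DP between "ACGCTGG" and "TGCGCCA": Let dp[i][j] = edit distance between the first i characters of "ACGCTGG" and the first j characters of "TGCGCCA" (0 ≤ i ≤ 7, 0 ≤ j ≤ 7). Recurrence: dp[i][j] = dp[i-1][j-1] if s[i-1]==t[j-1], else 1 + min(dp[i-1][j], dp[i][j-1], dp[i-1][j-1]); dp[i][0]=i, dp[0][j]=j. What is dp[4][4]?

3

   ''  T  G  C  G  C  C  A
''  0  1  2  3  4  5  6  7
 A  1  1  2  3  4  5  6  6
 C  2  2  2  2  3  4  5  6
 G  3  3  2  3  2  3  4  5
 C  4  4  3  2  3  2  3  4
 T  5  4  4  3  3  3  3  4
 G  6  5  4  4  3  4  4  4
 G  7  6  5  5  4  4  5  5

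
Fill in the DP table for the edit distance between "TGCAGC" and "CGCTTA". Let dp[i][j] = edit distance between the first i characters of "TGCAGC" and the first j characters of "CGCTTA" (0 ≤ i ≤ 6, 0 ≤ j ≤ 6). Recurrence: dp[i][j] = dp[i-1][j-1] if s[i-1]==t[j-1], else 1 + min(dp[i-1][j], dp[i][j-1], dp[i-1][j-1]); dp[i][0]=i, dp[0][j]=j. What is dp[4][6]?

3

   ''  C  G  C  T  T  A
''  0  1  2  3  4  5  6
 T  1  1  2  3  3  4  5
 G  2  2  1  2  3  4  5
 C  3  2  2  1  2  3  4
 A  4  3  3  2  2  3  3
 G  5  4  3  3  3  3  4
 C  6  5  4  3  4  4  4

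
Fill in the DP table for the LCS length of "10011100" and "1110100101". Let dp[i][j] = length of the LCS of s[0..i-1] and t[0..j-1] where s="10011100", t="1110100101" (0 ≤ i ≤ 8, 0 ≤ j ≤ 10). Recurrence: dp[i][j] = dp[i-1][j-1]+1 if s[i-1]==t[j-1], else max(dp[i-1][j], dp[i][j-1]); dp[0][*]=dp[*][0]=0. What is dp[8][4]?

   ''  1  1  1  0  1  0  0  1  0  1
''  0  0  0  0  0  0  0  0  0  0  0
 1  0  1  1  1  1  1  1  1  1  1  1
 0  0  1  1  1  2  2  2  2  2  2  2
 0  0  1  1  1  2  2  3  3  3  3  3
 1  0  1  2  2  2  3  3  3  4  4  4
 1  0  1  2  3  3  3  3  3  4  4  5
 1  0  1  2  3  3  4  4  4  4  4  5
 0  0  1  2  3  4  4  5  5  5  5  5
 0  0  1  2  3  4  4  5  6  6  6  6

4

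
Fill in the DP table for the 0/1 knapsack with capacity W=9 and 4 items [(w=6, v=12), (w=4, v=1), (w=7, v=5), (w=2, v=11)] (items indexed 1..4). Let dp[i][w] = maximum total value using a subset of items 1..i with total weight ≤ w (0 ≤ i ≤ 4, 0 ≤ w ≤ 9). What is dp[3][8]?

i\w   0   1   2   3   4   5   6   7   8   9
  0   0   0   0   0   0   0   0   0   0   0
  1   0   0   0   0   0   0  12  12  12  12
  2   0   0   0   0   1   1  12  12  12  12
  3   0   0   0   0   1   1  12  12  12  12
  4   0   0  11  11  11  11  12  12  23  23

12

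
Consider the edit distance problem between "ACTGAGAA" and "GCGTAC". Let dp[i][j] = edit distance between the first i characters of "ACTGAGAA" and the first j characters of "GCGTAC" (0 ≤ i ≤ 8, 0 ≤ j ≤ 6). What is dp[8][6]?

   ''  G  C  G  T  A  C
''  0  1  2  3  4  5  6
 A  1  1  2  3  4  4  5
 C  2  2  1  2  3  4  4
 T  3  3  2  2  2  3  4
 G  4  3  3  2  3  3  4
 A  5  4  4  3  3  3  4
 G  6  5  5  4  4  4  4
 A  7  6  6  5  5  4  5
 A  8  7  7  6  6  5  5

5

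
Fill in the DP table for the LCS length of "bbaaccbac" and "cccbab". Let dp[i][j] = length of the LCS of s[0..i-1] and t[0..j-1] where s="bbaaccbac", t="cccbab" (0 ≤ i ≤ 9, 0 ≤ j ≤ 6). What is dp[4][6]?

2

   ''  c  c  c  b  a  b
''  0  0  0  0  0  0  0
 b  0  0  0  0  1  1  1
 b  0  0  0  0  1  1  2
 a  0  0  0  0  1  2  2
 a  0  0  0  0  1  2  2
 c  0  1  1  1  1  2  2
 c  0  1  2  2  2  2  2
 b  0  1  2  2  3  3  3
 a  0  1  2  2  3  4  4
 c  0  1  2  3  3  4  4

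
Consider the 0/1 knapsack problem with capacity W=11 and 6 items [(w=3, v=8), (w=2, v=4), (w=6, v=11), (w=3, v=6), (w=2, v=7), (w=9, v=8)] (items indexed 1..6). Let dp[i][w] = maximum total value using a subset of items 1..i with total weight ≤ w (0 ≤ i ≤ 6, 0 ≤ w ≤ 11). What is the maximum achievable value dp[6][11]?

i\w   0   1   2   3   4   5   6   7   8   9  10  11
  0   0   0   0   0   0   0   0   0   0   0   0   0
  1   0   0   0   8   8   8   8   8   8   8   8   8
  2   0   0   4   8   8  12  12  12  12  12  12  12
  3   0   0   4   8   8  12  12  12  15  19  19  23
  4   0   0   4   8   8  12  14  14  18  19  19  23
  5   0   0   7   8  11  15  15  19  21  21  25  26
  6   0   0   7   8  11  15  15  19  21  21  25  26

26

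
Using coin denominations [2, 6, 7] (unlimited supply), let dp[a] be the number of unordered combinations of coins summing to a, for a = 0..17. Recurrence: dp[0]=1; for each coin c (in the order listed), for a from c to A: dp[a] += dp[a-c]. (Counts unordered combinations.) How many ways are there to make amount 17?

after  coin     0     1     2     3     4     5     6     7     8     9    10    11    12    13    14    15    16    17
          2     1     0     1     0     1     0     1     0     1     0     1     0     1     0     1     0     1     0
          6     1     0     1     0     1     0     2     0     2     0     2     0     3     0     3     0     3     0
          7     1     0     1     0     1     0     2     1     2     1     2     1     3     2     4     2     4     2

2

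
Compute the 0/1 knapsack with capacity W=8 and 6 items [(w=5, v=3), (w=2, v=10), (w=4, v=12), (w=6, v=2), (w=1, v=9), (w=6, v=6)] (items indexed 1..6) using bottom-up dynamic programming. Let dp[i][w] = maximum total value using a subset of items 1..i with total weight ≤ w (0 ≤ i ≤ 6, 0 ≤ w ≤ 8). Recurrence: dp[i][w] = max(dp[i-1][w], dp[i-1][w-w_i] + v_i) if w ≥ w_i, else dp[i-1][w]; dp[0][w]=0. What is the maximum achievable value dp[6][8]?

31

i\w   0   1   2   3   4   5   6   7   8
  0   0   0   0   0   0   0   0   0   0
  1   0   0   0   0   0   3   3   3   3
  2   0   0  10  10  10  10  10  13  13
  3   0   0  10  10  12  12  22  22  22
  4   0   0  10  10  12  12  22  22  22
  5   0   9  10  19  19  21  22  31  31
  6   0   9  10  19  19  21  22  31  31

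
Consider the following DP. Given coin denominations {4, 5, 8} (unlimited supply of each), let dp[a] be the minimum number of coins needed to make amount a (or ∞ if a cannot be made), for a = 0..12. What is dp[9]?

 a  0  1  2  3  4  5  6  7  8  9 10 11 12
dp  0  -  -  -  1  1  -  -  1  2  2  -  2
(- denotes ∞ / unreachable)

2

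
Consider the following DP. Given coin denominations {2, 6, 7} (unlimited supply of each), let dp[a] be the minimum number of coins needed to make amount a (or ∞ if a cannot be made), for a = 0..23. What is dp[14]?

2

 a  0  1  2  3  4  5  6  7  8  9 10 11 12 13 14 15 16 17 18 19 20 21 22 23
dp  0  -  1  -  2  -  1  1  2  2  3  3  2  2  2  3  3  4  3  3  3  3  4  4
(- denotes ∞ / unreachable)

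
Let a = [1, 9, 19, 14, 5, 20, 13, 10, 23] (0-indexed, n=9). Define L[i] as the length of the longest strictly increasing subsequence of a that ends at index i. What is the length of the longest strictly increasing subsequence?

   i    0    1    2    3    4    5    6    7    8
a[i]    1    9   19   14    5   20   13   10   23
L[i]    1    2    3    3    2    4    3    3    5

5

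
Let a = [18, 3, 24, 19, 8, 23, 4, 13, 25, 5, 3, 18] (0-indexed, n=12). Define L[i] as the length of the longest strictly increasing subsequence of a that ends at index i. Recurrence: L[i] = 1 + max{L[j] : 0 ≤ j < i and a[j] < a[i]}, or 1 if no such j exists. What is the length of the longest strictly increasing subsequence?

4

   i    0    1    2    3    4    5    6    7    8    9   10   11
a[i]   18    3   24   19    8   23    4   13   25    5    3   18
L[i]    1    1    2    2    2    3    2    3    4    3    1    4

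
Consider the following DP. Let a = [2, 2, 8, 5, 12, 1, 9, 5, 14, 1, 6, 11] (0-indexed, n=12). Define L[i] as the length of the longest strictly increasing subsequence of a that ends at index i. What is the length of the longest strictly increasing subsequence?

4

   i    0    1    2    3    4    5    6    7    8    9   10   11
a[i]    2    2    8    5   12    1    9    5   14    1    6   11
L[i]    1    1    2    2    3    1    3    2    4    1    3    4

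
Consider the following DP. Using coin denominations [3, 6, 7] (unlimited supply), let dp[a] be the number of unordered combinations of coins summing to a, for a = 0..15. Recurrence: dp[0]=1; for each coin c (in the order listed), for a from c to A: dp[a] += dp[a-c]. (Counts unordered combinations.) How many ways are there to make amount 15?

3

after  coin     0     1     2     3     4     5     6     7     8     9    10    11    12    13    14    15
          3     1     0     0     1     0     0     1     0     0     1     0     0     1     0     0     1
          6     1     0     0     1     0     0     2     0     0     2     0     0     3     0     0     3
          7     1     0     0     1     0     0     2     1     0     2     1     0     3     2     1     3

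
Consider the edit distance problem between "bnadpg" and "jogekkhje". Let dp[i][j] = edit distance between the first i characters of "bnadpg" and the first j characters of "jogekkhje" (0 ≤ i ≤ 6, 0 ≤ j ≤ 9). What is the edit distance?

   ''  j  o  g  e  k  k  h  j  e
''  0  1  2  3  4  5  6  7  8  9
 b  1  1  2  3  4  5  6  7  8  9
 n  2  2  2  3  4  5  6  7  8  9
 a  3  3  3  3  4  5  6  7  8  9
 d  4  4  4  4  4  5  6  7  8  9
 p  5  5  5  5  5  5  6  7  8  9
 g  6  6  6  5  6  6  6  7  8  9

9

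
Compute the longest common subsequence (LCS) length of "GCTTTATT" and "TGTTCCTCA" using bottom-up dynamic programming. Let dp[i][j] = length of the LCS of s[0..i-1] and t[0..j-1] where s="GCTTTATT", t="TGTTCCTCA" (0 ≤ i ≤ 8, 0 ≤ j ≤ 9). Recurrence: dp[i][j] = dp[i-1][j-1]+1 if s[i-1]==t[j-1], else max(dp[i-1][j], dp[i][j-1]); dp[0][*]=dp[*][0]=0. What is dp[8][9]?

5

   ''  T  G  T  T  C  C  T  C  A
''  0  0  0  0  0  0  0  0  0  0
 G  0  0  1  1  1  1  1  1  1  1
 C  0  0  1  1  1  2  2  2  2  2
 T  0  1  1  2  2  2  2  3  3  3
 T  0  1  1  2  3  3  3  3  3  3
 T  0  1  1  2  3  3  3  4  4  4
 A  0  1  1  2  3  3  3  4  4  5
 T  0  1  1  2  3  3  3  4  4  5
 T  0  1  1  2  3  3  3  4  4  5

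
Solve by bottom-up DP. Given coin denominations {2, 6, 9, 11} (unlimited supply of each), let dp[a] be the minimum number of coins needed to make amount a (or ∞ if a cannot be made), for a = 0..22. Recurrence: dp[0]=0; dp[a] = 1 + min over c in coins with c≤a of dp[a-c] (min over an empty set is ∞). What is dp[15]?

2

 a  0  1  2  3  4  5  6  7  8  9 10 11 12 13 14 15 16 17 18 19 20 21 22
dp  0  -  1  -  2  -  1  -  2  1  3  1  2  2  3  2  4  2  2  3  2  3  2
(- denotes ∞ / unreachable)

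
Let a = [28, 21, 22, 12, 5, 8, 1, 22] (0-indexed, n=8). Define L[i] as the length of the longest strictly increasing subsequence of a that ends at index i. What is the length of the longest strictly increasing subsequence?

3

   i    0    1    2    3    4    5    6    7
a[i]   28   21   22   12    5    8    1   22
L[i]    1    1    2    1    1    2    1    3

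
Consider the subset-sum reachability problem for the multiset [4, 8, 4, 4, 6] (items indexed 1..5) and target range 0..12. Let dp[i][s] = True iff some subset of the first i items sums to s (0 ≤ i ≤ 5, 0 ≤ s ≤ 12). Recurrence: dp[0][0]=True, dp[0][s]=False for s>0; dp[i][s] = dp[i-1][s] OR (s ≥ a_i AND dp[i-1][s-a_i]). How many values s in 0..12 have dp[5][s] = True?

6

i\s   0   1   2   3   4   5   6   7   8   9  10  11  12
  0   T   F   F   F   F   F   F   F   F   F   F   F   F
  1   T   F   F   F   T   F   F   F   F   F   F   F   F
  2   T   F   F   F   T   F   F   F   T   F   F   F   T
  3   T   F   F   F   T   F   F   F   T   F   F   F   T
  4   T   F   F   F   T   F   F   F   T   F   F   F   T
  5   T   F   F   F   T   F   T   F   T   F   T   F   T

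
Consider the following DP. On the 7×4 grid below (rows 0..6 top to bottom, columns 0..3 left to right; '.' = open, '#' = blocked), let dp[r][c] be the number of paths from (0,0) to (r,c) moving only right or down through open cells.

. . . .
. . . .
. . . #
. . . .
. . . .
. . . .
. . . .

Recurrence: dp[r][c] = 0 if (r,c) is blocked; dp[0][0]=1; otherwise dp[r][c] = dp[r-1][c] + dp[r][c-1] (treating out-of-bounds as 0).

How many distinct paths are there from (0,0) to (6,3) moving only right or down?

74

r\c   0   1   2   3
  0   1   1   1   1
  1   1   2   3   4
  2   1   3   6   0
  3   1   4  10  10
  4   1   5  15  25
  5   1   6  21  46
  6   1   7  28  74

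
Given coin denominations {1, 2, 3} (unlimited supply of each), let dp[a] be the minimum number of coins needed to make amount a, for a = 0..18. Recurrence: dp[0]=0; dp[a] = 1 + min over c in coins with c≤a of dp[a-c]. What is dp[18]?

 a  0  1  2  3  4  5  6  7  8  9 10 11 12 13 14 15 16 17 18
dp  0  1  1  1  2  2  2  3  3  3  4  4  4  5  5  5  6  6  6

6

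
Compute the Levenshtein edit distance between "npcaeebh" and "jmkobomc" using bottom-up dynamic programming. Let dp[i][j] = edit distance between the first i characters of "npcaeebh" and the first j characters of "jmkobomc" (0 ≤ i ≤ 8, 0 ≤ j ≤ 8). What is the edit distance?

   ''  j  m  k  o  b  o  m  c
''  0  1  2  3  4  5  6  7  8
 n  1  1  2  3  4  5  6  7  8
 p  2  2  2  3  4  5  6  7  8
 c  3  3  3  3  4  5  6  7  7
 a  4  4  4  4  4  5  6  7  8
 e  5  5  5  5  5  5  6  7  8
 e  6  6  6  6  6  6  6  7  8
 b  7  7  7  7  7  6  7  7  8
 h  8  8  8  8  8  7  7  8  8

8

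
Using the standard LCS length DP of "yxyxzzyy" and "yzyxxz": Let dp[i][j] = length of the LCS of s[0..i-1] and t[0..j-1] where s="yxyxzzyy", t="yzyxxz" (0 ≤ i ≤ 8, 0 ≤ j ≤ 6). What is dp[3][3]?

2

   ''  y  z  y  x  x  z
''  0  0  0  0  0  0  0
 y  0  1  1  1  1  1  1
 x  0  1  1  1  2  2  2
 y  0  1  1  2  2  2  2
 x  0  1  1  2  3  3  3
 z  0  1  2  2  3  3  4
 z  0  1  2  2  3  3  4
 y  0  1  2  3  3  3  4
 y  0  1  2  3  3  3  4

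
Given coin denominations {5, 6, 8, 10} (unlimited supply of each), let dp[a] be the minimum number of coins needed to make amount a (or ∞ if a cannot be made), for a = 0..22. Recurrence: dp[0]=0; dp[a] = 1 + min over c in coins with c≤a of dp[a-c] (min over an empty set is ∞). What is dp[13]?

2

 a  0  1  2  3  4  5  6  7  8  9 10 11 12 13 14 15 16 17 18 19 20 21 22
dp  0  -  -  -  -  1  1  -  1  -  1  2  2  2  2  2  2  3  2  3  2  3  3
(- denotes ∞ / unreachable)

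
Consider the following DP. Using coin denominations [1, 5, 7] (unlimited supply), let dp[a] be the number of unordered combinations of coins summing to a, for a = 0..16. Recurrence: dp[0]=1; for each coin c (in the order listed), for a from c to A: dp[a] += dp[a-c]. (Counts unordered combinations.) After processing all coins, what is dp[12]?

after  coin     0     1     2     3     4     5     6     7     8     9    10    11    12    13    14    15    16
          1     1     1     1     1     1     1     1     1     1     1     1     1     1     1     1     1     1
          5     1     1     1     1     1     2     2     2     2     2     3     3     3     3     3     4     4
          7     1     1     1     1     1     2     2     3     3     3     4     4     5     5     6     7     7

5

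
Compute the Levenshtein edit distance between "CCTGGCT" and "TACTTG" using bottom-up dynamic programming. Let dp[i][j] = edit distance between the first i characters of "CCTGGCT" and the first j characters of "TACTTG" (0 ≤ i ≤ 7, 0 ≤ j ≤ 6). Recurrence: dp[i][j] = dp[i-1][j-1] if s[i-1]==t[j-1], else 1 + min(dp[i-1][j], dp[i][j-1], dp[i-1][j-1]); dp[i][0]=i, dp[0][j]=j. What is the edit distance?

   ''  T  A  C  T  T  G
''  0  1  2  3  4  5  6
 C  1  1  2  2  3  4  5
 C  2  2  2  2  3  4  5
 T  3  2  3  3  2  3  4
 G  4  3  3  4  3  3  3
 G  5  4  4  4  4  4  3
 C  6  5  5  4  5  5  4
 T  7  6  6  5  4  5  5

5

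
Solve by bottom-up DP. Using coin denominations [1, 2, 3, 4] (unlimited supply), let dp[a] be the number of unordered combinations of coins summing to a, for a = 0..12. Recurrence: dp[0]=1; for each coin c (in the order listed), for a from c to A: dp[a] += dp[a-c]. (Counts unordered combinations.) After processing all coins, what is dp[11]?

27

after  coin     0     1     2     3     4     5     6     7     8     9    10    11    12
          1     1     1     1     1     1     1     1     1     1     1     1     1     1
          2     1     1     2     2     3     3     4     4     5     5     6     6     7
          3     1     1     2     3     4     5     7     8    10    12    14    16    19
          4     1     1     2     3     5     6     9    11    15    18    23    27    34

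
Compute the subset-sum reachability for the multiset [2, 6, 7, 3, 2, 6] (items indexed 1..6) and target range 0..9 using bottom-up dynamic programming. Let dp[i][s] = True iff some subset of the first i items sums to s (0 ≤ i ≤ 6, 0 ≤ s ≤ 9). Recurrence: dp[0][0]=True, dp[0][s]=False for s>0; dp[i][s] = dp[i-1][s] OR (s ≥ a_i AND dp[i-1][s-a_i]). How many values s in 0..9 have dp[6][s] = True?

9

i\s   0   1   2   3   4   5   6   7   8   9
  0   T   F   F   F   F   F   F   F   F   F
  1   T   F   T   F   F   F   F   F   F   F
  2   T   F   T   F   F   F   T   F   T   F
  3   T   F   T   F   F   F   T   T   T   T
  4   T   F   T   T   F   T   T   T   T   T
  5   T   F   T   T   T   T   T   T   T   T
  6   T   F   T   T   T   T   T   T   T   T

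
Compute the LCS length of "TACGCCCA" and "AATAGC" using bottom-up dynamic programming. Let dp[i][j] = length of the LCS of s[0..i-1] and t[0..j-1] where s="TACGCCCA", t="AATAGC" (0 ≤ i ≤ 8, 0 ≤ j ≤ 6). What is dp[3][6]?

   ''  A  A  T  A  G  C
''  0  0  0  0  0  0  0
 T  0  0  0  1  1  1  1
 A  0  1  1  1  2  2  2
 C  0  1  1  1  2  2  3
 G  0  1  1  1  2  3  3
 C  0  1  1  1  2  3  4
 C  0  1  1  1  2  3  4
 C  0  1  1  1  2  3  4
 A  0  1  2  2  2  3  4

3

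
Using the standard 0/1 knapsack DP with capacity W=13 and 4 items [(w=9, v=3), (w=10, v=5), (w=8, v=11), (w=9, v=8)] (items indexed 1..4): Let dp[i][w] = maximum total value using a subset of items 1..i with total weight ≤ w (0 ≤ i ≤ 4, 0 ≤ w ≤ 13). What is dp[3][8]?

i\w   0   1   2   3   4   5   6   7   8   9  10  11  12  13
  0   0   0   0   0   0   0   0   0   0   0   0   0   0   0
  1   0   0   0   0   0   0   0   0   0   3   3   3   3   3
  2   0   0   0   0   0   0   0   0   0   3   5   5   5   5
  3   0   0   0   0   0   0   0   0  11  11  11  11  11  11
  4   0   0   0   0   0   0   0   0  11  11  11  11  11  11

11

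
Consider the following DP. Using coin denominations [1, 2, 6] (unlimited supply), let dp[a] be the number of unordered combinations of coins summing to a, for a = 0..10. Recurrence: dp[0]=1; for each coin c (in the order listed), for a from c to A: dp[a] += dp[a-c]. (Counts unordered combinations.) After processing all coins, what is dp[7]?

after  coin     0     1     2     3     4     5     6     7     8     9    10
          1     1     1     1     1     1     1     1     1     1     1     1
          2     1     1     2     2     3     3     4     4     5     5     6
          6     1     1     2     2     3     3     5     5     7     7     9

5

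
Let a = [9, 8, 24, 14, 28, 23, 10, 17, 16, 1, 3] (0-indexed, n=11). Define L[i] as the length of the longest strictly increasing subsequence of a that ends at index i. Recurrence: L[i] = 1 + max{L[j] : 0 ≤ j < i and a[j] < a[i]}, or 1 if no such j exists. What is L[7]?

   i    0    1    2    3    4    5    6    7    8    9   10
a[i]    9    8   24   14   28   23   10   17   16    1    3
L[i]    1    1    2    2    3    3    2    3    3    1    2

3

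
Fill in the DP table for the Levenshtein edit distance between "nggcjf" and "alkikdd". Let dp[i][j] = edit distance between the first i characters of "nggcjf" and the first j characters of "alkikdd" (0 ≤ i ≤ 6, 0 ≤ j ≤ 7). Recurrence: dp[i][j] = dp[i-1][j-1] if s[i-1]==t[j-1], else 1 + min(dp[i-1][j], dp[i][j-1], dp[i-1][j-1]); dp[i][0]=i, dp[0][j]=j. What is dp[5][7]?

7

   ''  a  l  k  i  k  d  d
''  0  1  2  3  4  5  6  7
 n  1  1  2  3  4  5  6  7
 g  2  2  2  3  4  5  6  7
 g  3  3  3  3  4  5  6  7
 c  4  4  4  4  4  5  6  7
 j  5  5  5  5  5  5  6  7
 f  6  6  6  6  6  6  6  7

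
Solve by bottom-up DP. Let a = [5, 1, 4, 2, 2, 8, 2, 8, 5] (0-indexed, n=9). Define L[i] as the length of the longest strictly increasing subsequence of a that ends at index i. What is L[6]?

   i    0    1    2    3    4    5    6    7    8
a[i]    5    1    4    2    2    8    2    8    5
L[i]    1    1    2    2    2    3    2    3    3

2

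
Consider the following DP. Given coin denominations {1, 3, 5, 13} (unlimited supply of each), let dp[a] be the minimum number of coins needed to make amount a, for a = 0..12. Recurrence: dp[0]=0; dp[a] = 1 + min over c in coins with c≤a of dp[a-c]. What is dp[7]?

 a  0  1  2  3  4  5  6  7  8  9 10 11 12
dp  0  1  2  1  2  1  2  3  2  3  2  3  4

3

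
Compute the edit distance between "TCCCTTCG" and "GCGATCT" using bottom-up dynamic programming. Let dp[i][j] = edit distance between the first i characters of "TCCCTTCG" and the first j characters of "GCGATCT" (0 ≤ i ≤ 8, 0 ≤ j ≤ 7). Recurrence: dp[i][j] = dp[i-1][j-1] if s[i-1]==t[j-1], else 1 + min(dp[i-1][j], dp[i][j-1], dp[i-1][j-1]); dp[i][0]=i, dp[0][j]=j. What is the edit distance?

5

   ''  G  C  G  A  T  C  T
''  0  1  2  3  4  5  6  7
 T  1  1  2  3  4  4  5  6
 C  2  2  1  2  3  4  4  5
 C  3  3  2  2  3  4  4  5
 C  4  4  3  3  3  4  4  5
 T  5  5  4  4  4  3  4  4
 T  6  6  5  5  5  4  4  4
 C  7  7  6  6  6  5  4  5
 G  8  7  7  6  7  6  5  5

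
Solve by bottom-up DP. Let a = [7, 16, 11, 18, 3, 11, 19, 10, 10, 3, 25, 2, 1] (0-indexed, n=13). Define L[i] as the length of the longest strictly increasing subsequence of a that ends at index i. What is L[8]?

   i    0    1    2    3    4    5    6    7    8    9   10   11   12
a[i]    7   16   11   18    3   11   19   10   10    3   25    2    1
L[i]    1    2    2    3    1    2    4    2    2    1    5    1    1

2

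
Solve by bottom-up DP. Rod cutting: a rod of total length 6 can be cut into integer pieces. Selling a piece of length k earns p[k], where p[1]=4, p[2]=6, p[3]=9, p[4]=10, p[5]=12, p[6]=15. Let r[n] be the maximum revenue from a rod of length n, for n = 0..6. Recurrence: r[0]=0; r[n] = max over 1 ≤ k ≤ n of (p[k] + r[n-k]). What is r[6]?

   n    0    1    2    3    4    5    6
r[n]    0    4    8   12   16   20   24

24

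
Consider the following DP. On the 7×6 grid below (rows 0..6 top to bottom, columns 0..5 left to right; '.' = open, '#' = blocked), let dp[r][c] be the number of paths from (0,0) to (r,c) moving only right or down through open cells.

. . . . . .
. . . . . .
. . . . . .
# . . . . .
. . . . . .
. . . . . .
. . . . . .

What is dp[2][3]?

r\c   0   1   2   3   4   5
  0   1   1   1   1   1   1
  1   1   2   3   4   5   6
  2   1   3   6  10  15  21
  3   0   3   9  19  34  55
  4   0   3  12  31  65 120
  5   0   3  15  46 111 231
  6   0   3  18  64 175 406

10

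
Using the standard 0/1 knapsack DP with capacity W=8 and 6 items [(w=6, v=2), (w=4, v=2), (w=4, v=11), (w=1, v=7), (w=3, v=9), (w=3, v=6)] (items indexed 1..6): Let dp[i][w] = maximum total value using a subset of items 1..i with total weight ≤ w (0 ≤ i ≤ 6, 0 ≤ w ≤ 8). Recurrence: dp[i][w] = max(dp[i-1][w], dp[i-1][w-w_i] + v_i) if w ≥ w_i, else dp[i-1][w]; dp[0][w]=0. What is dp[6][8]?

27

i\w   0   1   2   3   4   5   6   7   8
  0   0   0   0   0   0   0   0   0   0
  1   0   0   0   0   0   0   2   2   2
  2   0   0   0   0   2   2   2   2   2
  3   0   0   0   0  11  11  11  11  13
  4   0   7   7   7  11  18  18  18  18
  5   0   7   7   9  16  18  18  20  27
  6   0   7   7   9  16  18  18  22  27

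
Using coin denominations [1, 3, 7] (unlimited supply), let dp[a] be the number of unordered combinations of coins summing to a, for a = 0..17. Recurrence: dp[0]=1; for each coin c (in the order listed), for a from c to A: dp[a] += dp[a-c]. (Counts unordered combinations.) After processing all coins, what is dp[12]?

7

after  coin     0     1     2     3     4     5     6     7     8     9    10    11    12    13    14    15    16    17
          1     1     1     1     1     1     1     1     1     1     1     1     1     1     1     1     1     1     1
          3     1     1     1     2     2     2     3     3     3     4     4     4     5     5     5     6     6     6
          7     1     1     1     2     2     2     3     4     4     5     6     6     7     8     9    10    11    12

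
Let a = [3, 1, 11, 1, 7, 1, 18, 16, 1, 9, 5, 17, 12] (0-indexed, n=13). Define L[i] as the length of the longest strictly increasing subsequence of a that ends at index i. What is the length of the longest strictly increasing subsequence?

   i    0    1    2    3    4    5    6    7    8    9   10   11   12
a[i]    3    1   11    1    7    1   18   16    1    9    5   17   12
L[i]    1    1    2    1    2    1    3    3    1    3    2    4    4

4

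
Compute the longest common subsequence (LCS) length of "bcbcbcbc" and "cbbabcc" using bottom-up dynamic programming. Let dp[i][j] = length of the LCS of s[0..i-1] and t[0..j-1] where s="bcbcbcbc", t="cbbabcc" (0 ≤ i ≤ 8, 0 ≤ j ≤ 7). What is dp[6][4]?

3

   ''  c  b  b  a  b  c  c
''  0  0  0  0  0  0  0  0
 b  0  0  1  1  1  1  1  1
 c  0  1  1  1  1  1  2  2
 b  0  1  2  2  2  2  2  2
 c  0  1  2  2  2  2  3  3
 b  0  1  2  3  3  3  3  3
 c  0  1  2  3  3  3  4  4
 b  0  1  2  3  3  4  4  4
 c  0  1  2  3  3  4  5  5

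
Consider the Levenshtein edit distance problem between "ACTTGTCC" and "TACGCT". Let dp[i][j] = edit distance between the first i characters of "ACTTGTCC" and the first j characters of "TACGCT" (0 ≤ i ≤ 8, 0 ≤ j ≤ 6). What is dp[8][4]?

6

   ''  T  A  C  G  C  T
''  0  1  2  3  4  5  6
 A  1  1  1  2  3  4  5
 C  2  2  2  1  2  3  4
 T  3  2  3  2  2  3  3
 T  4  3  3  3  3  3  3
 G  5  4  4  4  3  4  4
 T  6  5  5  5  4  4  4
 C  7  6  6  5  5  4  5
 C  8  7  7  6  6  5  5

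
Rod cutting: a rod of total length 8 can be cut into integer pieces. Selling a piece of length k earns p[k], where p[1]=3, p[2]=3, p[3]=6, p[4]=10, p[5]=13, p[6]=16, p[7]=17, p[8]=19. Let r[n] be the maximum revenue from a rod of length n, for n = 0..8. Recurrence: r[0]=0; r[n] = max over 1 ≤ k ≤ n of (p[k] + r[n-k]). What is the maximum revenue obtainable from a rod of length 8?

24

   n    0    1    2    3    4    5    6    7    8
r[n]    0    3    6    9   12   15   18   21   24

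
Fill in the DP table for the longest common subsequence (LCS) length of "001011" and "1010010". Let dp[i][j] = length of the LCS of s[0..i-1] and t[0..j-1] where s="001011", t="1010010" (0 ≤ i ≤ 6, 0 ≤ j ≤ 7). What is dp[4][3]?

   ''  1  0  1  0  0  1  0
''  0  0  0  0  0  0  0  0
 0  0  0  1  1  1  1  1  1
 0  0  0  1  1  2  2  2  2
 1  0  1  1  2  2  2  3  3
 0  0  1  2  2  3  3  3  4
 1  0  1  2  3  3  3  4  4
 1  0  1  2  3  3  3  4  4

2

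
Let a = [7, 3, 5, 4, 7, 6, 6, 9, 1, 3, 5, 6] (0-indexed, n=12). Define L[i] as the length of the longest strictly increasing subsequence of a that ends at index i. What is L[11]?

4

   i    0    1    2    3    4    5    6    7    8    9   10   11
a[i]    7    3    5    4    7    6    6    9    1    3    5    6
L[i]    1    1    2    2    3    3    3    4    1    2    3    4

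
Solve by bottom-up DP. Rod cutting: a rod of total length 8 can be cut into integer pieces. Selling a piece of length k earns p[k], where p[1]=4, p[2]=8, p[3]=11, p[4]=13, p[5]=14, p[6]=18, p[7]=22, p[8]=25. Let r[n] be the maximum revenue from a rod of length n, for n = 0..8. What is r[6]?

   n    0    1    2    3    4    5    6    7    8
r[n]    0    4    8   12   16   20   24   28   32

24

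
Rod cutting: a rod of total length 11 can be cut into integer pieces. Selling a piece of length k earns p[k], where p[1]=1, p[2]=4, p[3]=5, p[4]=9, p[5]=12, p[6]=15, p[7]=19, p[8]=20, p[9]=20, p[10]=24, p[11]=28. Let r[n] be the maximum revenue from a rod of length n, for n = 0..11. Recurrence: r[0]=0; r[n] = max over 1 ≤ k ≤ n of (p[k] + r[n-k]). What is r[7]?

   n    0    1    2    3    4    5    6    7    8    9   10   11
r[n]    0    1    4    5    9   12   15   19   20   23   24   28

19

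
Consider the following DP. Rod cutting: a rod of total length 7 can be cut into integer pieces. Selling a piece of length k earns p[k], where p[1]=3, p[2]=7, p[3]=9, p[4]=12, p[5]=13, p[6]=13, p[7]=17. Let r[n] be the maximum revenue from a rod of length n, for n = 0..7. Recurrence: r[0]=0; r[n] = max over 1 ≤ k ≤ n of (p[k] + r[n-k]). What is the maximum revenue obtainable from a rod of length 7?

   n    0    1    2    3    4    5    6    7
r[n]    0    3    7   10   14   17   21   24

24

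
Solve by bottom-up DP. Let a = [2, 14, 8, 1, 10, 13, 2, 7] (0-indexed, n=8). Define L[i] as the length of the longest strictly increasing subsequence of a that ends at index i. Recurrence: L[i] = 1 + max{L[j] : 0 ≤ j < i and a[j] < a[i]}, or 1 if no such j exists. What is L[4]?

3

   i    0    1    2    3    4    5    6    7
a[i]    2   14    8    1   10   13    2    7
L[i]    1    2    2    1    3    4    2    3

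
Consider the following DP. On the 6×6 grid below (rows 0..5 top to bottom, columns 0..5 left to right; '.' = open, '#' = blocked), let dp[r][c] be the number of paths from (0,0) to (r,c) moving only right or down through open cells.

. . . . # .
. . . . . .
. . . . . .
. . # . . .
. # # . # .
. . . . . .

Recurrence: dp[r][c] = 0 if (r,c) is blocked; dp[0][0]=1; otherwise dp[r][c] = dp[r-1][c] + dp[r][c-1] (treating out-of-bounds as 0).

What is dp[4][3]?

r\c   0   1   2   3   4   5
  0   1   1   1   1   0   0
  1   1   2   3   4   4   4
  2   1   3   6  10  14  18
  3   1   4   0  10  24  42
  4   1   0   0  10   0  42
  5   1   1   1  11  11  53

10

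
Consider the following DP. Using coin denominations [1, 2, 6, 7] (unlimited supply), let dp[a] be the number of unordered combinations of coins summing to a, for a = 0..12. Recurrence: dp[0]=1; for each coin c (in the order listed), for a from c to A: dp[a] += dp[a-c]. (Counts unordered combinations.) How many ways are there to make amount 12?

15

after  coin     0     1     2     3     4     5     6     7     8     9    10    11    12
          1     1     1     1     1     1     1     1     1     1     1     1     1     1
          2     1     1     2     2     3     3     4     4     5     5     6     6     7
          6     1     1     2     2     3     3     5     5     7     7     9     9    12
          7     1     1     2     2     3     3     5     6     8     9    11    12    15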